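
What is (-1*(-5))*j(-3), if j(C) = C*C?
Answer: 45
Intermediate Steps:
j(C) = C**2
(-1*(-5))*j(-3) = -1*(-5)*(-3)**2 = 5*9 = 45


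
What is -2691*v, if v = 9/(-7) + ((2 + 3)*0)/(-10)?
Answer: 24219/7 ≈ 3459.9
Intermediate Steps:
v = -9/7 (v = 9*(-⅐) + (5*0)*(-⅒) = -9/7 + 0*(-⅒) = -9/7 + 0 = -9/7 ≈ -1.2857)
-2691*v = -2691*(-9/7) = 24219/7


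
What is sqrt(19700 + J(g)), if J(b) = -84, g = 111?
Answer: 4*sqrt(1226) ≈ 140.06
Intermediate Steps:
sqrt(19700 + J(g)) = sqrt(19700 - 84) = sqrt(19616) = 4*sqrt(1226)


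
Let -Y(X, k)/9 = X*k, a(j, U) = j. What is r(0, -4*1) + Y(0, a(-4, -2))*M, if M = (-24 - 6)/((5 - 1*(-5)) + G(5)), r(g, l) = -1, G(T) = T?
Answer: -1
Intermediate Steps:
Y(X, k) = -9*X*k
M = -2 (M = (-24 - 6)/((5 - 1*(-5)) + 5) = -30/((5 + 5) + 5) = -30/(10 + 5) = -30/15 = -30*1/15 = -2)
r(0, -4*1) + Y(0, a(-4, -2))*M = -1 - 9*0*(-4)*(-2) = -1 + 0*(-2) = -1 + 0 = -1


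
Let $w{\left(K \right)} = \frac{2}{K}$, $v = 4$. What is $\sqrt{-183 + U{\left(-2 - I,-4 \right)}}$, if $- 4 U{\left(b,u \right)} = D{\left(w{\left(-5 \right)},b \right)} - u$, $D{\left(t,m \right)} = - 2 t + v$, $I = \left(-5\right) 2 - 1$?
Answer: $\frac{i \sqrt{4630}}{5} \approx 13.609 i$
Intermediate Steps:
$I = -11$ ($I = -10 - 1 = -11$)
$D{\left(t,m \right)} = 4 - 2 t$ ($D{\left(t,m \right)} = - 2 t + 4 = 4 - 2 t$)
$U{\left(b,u \right)} = - \frac{6}{5} + \frac{u}{4}$ ($U{\left(b,u \right)} = - \frac{\left(4 - 2 \frac{2}{-5}\right) - u}{4} = - \frac{\left(4 - 2 \cdot 2 \left(- \frac{1}{5}\right)\right) - u}{4} = - \frac{\left(4 - - \frac{4}{5}\right) - u}{4} = - \frac{\left(4 + \frac{4}{5}\right) - u}{4} = - \frac{\frac{24}{5} - u}{4} = - \frac{6}{5} + \frac{u}{4}$)
$\sqrt{-183 + U{\left(-2 - I,-4 \right)}} = \sqrt{-183 + \left(- \frac{6}{5} + \frac{1}{4} \left(-4\right)\right)} = \sqrt{-183 - \frac{11}{5}} = \sqrt{- \frac{926}{5}} = \frac{i \sqrt{4630}}{5}$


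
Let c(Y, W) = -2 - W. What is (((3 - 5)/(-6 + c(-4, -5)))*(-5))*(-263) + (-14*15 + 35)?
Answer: 2105/3 ≈ 701.67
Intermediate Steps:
(((3 - 5)/(-6 + c(-4, -5)))*(-5))*(-263) + (-14*15 + 35) = (((3 - 5)/(-6 + (-2 - 1*(-5))))*(-5))*(-263) + (-14*15 + 35) = (-2/(-6 + (-2 + 5))*(-5))*(-263) + (-210 + 35) = (-2/(-6 + 3)*(-5))*(-263) - 175 = (-2/(-3)*(-5))*(-263) - 175 = (-2*(-⅓)*(-5))*(-263) - 175 = ((⅔)*(-5))*(-263) - 175 = -10/3*(-263) - 175 = 2630/3 - 175 = 2105/3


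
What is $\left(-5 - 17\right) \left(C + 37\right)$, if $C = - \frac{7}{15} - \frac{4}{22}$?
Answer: $- \frac{11996}{15} \approx -799.73$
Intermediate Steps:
$C = - \frac{107}{165}$ ($C = \left(-7\right) \frac{1}{15} - \frac{2}{11} = - \frac{7}{15} - \frac{2}{11} = - \frac{107}{165} \approx -0.64849$)
$\left(-5 - 17\right) \left(C + 37\right) = \left(-5 - 17\right) \left(- \frac{107}{165} + 37\right) = \left(-5 - 17\right) \frac{5998}{165} = \left(-22\right) \frac{5998}{165} = - \frac{11996}{15}$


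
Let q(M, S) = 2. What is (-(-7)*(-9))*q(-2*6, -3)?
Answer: -126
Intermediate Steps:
(-(-7)*(-9))*q(-2*6, -3) = -(-7)*(-9)*2 = -7*9*2 = -63*2 = -126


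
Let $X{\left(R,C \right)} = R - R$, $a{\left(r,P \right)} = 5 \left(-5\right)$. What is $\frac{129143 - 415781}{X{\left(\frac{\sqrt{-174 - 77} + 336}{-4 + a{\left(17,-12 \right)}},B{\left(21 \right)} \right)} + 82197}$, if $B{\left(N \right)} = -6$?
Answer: $- \frac{95546}{27399} \approx -3.4872$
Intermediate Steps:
$a{\left(r,P \right)} = -25$
$X{\left(R,C \right)} = 0$
$\frac{129143 - 415781}{X{\left(\frac{\sqrt{-174 - 77} + 336}{-4 + a{\left(17,-12 \right)}},B{\left(21 \right)} \right)} + 82197} = \frac{129143 - 415781}{0 + 82197} = - \frac{286638}{82197} = \left(-286638\right) \frac{1}{82197} = - \frac{95546}{27399}$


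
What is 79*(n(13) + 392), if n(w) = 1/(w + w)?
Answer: 805247/26 ≈ 30971.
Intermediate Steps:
n(w) = 1/(2*w)
79*(n(13) + 392) = 79*((½)/13 + 392) = 79*((½)*(1/13) + 392) = 79*(1/26 + 392) = 79*(10193/26) = 805247/26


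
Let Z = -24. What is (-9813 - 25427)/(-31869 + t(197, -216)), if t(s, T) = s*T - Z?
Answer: 35240/74397 ≈ 0.47367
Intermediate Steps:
t(s, T) = 24 + T*s (t(s, T) = s*T - 1*(-24) = T*s + 24 = 24 + T*s)
(-9813 - 25427)/(-31869 + t(197, -216)) = (-9813 - 25427)/(-31869 + (24 - 216*197)) = -35240/(-31869 + (24 - 42552)) = -35240/(-31869 - 42528) = -35240/(-74397) = -35240*(-1/74397) = 35240/74397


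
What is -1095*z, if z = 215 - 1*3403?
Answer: 3490860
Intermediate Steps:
z = -3188 (z = 215 - 3403 = -3188)
-1095*z = -1095*(-3188) = 3490860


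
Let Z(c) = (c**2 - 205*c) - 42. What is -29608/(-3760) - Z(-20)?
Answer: -2091559/470 ≈ -4450.1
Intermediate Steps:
Z(c) = -42 + c**2 - 205*c
-29608/(-3760) - Z(-20) = -29608/(-3760) - (-42 + (-20)**2 - 205*(-20)) = -29608*(-1/3760) - (-42 + 400 + 4100) = 3701/470 - 1*4458 = 3701/470 - 4458 = -2091559/470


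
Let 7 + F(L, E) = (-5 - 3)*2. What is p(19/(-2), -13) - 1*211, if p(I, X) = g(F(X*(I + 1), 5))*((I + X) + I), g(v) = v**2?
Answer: -17139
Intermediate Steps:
F(L, E) = -23 (F(L, E) = -7 + (-5 - 3)*2 = -7 - 8*2 = -7 - 16 = -23)
p(I, X) = 529*X + 1058*I (p(I, X) = (-23)**2*((I + X) + I) = 529*(X + 2*I) = 529*X + 1058*I)
p(19/(-2), -13) - 1*211 = (529*(-13) + 1058*(19/(-2))) - 1*211 = (-6877 + 1058*(19*(-1/2))) - 211 = (-6877 + 1058*(-19/2)) - 211 = (-6877 - 10051) - 211 = -16928 - 211 = -17139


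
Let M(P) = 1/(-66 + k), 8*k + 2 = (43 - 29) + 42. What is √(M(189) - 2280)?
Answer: 2*I*√32016567/237 ≈ 47.75*I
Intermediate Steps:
k = 27/4 (k = -¼ + ((43 - 29) + 42)/8 = -¼ + (14 + 42)/8 = -¼ + (⅛)*56 = -¼ + 7 = 27/4 ≈ 6.7500)
M(P) = -4/237 (M(P) = 1/(-66 + 27/4) = 1/(-237/4) = -4/237)
√(M(189) - 2280) = √(-4/237 - 2280) = √(-540364/237) = 2*I*√32016567/237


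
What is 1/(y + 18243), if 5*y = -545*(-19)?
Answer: 1/20314 ≈ 4.9227e-5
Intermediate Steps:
y = 2071 (y = (-545*(-19))/5 = (1/5)*10355 = 2071)
1/(y + 18243) = 1/(2071 + 18243) = 1/20314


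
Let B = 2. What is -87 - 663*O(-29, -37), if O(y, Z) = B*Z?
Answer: 48975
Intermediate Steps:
O(y, Z) = 2*Z
-87 - 663*O(-29, -37) = -87 - 1326*(-37) = -87 - 663*(-74) = -87 + 49062 = 48975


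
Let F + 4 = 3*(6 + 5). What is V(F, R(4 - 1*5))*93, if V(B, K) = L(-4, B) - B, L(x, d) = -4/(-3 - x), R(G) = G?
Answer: -3069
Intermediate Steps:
F = 29 (F = -4 + 3*(6 + 5) = -4 + 3*11 = -4 + 33 = 29)
V(B, K) = -4 - B (V(B, K) = 4/(3 - 4) - B = 4/(-1) - B = 4*(-1) - B = -4 - B)
V(F, R(4 - 1*5))*93 = (-4 - 1*29)*93 = (-4 - 29)*93 = -33*93 = -3069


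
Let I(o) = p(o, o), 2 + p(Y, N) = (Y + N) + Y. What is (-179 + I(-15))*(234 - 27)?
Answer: -46782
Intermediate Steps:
p(Y, N) = -2 + N + 2*Y (p(Y, N) = -2 + ((Y + N) + Y) = -2 + ((N + Y) + Y) = -2 + (N + 2*Y) = -2 + N + 2*Y)
I(o) = -2 + 3*o (I(o) = -2 + o + 2*o = -2 + 3*o)
(-179 + I(-15))*(234 - 27) = (-179 + (-2 + 3*(-15)))*(234 - 27) = (-179 + (-2 - 45))*207 = (-179 - 47)*207 = -226*207 = -46782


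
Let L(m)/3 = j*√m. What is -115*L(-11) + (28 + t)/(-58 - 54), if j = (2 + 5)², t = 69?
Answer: -97/112 - 16905*I*√11 ≈ -0.86607 - 56068.0*I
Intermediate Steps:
j = 49 (j = 7² = 49)
L(m) = 147*√m (L(m) = 3*(49*√m) = 147*√m)
-115*L(-11) + (28 + t)/(-58 - 54) = -16905*√(-11) + (28 + 69)/(-58 - 54) = -16905*I*√11 + 97/(-112) = -16905*I*√11 + 97*(-1/112) = -16905*I*√11 - 97/112 = -97/112 - 16905*I*√11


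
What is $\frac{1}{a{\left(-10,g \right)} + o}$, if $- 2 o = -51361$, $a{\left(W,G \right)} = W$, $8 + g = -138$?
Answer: $\frac{2}{51341} \approx 3.8955 \cdot 10^{-5}$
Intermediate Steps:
$g = -146$ ($g = -8 - 138 = -146$)
$o = \frac{51361}{2}$ ($o = \left(- \frac{1}{2}\right) \left(-51361\right) = \frac{51361}{2} \approx 25681.0$)
$\frac{1}{a{\left(-10,g \right)} + o} = \frac{1}{-10 + \frac{51361}{2}} = \frac{1}{\frac{51341}{2}} = \frac{2}{51341}$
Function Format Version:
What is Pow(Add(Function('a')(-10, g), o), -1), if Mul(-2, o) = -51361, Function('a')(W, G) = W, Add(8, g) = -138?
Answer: Rational(2, 51341) ≈ 3.8955e-5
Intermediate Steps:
g = -146 (g = Add(-8, -138) = -146)
o = Rational(51361, 2) (o = Mul(Rational(-1, 2), -51361) = Rational(51361, 2) ≈ 25681.)
Pow(Add(Function('a')(-10, g), o), -1) = Pow(Add(-10, Rational(51361, 2)), -1) = Pow(Rational(51341, 2), -1) = Rational(2, 51341)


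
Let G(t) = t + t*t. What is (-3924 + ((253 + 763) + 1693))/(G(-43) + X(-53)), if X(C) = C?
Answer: -1215/1753 ≈ -0.69310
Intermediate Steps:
G(t) = t + t²
(-3924 + ((253 + 763) + 1693))/(G(-43) + X(-53)) = (-3924 + ((253 + 763) + 1693))/(-43*(1 - 43) - 53) = (-3924 + (1016 + 1693))/(-43*(-42) - 53) = (-3924 + 2709)/(1806 - 53) = -1215/1753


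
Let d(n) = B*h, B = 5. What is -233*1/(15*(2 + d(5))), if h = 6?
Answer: -233/480 ≈ -0.48542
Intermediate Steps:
d(n) = 30 (d(n) = 5*6 = 30)
-233*1/(15*(2 + d(5))) = -233*1/(15*(2 + 30)) = -233/(15*32) = -233/480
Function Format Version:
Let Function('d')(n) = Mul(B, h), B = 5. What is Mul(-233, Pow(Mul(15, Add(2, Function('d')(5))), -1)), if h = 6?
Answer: Rational(-233, 480) ≈ -0.48542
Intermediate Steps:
Function('d')(n) = 30 (Function('d')(n) = Mul(5, 6) = 30)
Mul(-233, Pow(Mul(15, Add(2, Function('d')(5))), -1)) = Mul(-233, Pow(Mul(15, Add(2, 30)), -1)) = Mul(-233, Pow(Mul(15, 32), -1)) = Mul(-233, Pow(480, -1)) = Mul(-233, Rational(1, 480)) = Rational(-233, 480)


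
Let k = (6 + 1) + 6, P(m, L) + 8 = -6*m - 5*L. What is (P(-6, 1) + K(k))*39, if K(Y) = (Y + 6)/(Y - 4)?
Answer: 2938/3 ≈ 979.33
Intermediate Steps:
P(m, L) = -8 - 6*m - 5*L (P(m, L) = -8 + (-6*m - 5*L) = -8 - 6*m - 5*L)
k = 13 (k = 7 + 6 = 13)
K(Y) = (6 + Y)/(-4 + Y)
(P(-6, 1) + K(k))*39 = ((-8 - 6*(-6) - 5*1) + (6 + 13)/(-4 + 13))*39 = ((-8 + 36 - 5) + 19/9)*39 = (23 + (1/9)*19)*39 = (23 + 19/9)*39 = (226/9)*39 = 2938/3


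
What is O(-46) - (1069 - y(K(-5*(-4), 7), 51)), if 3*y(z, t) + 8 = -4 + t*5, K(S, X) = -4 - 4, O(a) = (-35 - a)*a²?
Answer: 22288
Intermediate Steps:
O(a) = a²*(-35 - a)
K(S, X) = -8
y(z, t) = -4 + 5*t/3 (y(z, t) = -8/3 + (-4 + t*5)/3 = -8/3 + (-4 + 5*t)/3 = -8/3 + (-4/3 + 5*t/3) = -4 + 5*t/3)
O(-46) - (1069 - y(K(-5*(-4), 7), 51)) = (-46)²*(-35 - 1*(-46)) - (1069 - (-4 + (5/3)*51)) = 2116*(-35 + 46) - (1069 - (-4 + 85)) = 2116*11 - (1069 - 1*81) = 23276 - (1069 - 81) = 23276 - 1*988 = 23276 - 988 = 22288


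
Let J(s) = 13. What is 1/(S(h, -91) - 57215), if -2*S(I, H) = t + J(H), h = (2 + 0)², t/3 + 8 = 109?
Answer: -1/57373 ≈ -1.7430e-5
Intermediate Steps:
t = 303 (t = -24 + 3*109 = -24 + 327 = 303)
h = 4 (h = 2² = 4)
S(I, H) = -158 (S(I, H) = -(303 + 13)/2 = -½*316 = -158)
1/(S(h, -91) - 57215) = 1/(-158 - 57215) = 1/(-57373) = -1/57373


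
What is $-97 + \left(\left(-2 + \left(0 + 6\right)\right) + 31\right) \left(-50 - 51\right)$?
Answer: $-3632$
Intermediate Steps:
$-97 + \left(\left(-2 + \left(0 + 6\right)\right) + 31\right) \left(-50 - 51\right) = -97 + \left(\left(-2 + 6\right) + 31\right) \left(-101\right) = -97 + \left(4 + 31\right) \left(-101\right) = -97 + 35 \left(-101\right) = -97 - 3535 = -3632$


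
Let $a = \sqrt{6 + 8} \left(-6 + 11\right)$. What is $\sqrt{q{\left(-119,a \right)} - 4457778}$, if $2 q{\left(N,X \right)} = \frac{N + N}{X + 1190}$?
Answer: $\frac{\sqrt{-26523779695 - 111444450 \sqrt{14}}}{5 \sqrt{238 + \sqrt{14}}} \approx 2111.3 i$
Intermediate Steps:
$a = 5 \sqrt{14}$ ($a = \sqrt{14} \cdot 5 = 5 \sqrt{14} \approx 18.708$)
$q{\left(N,X \right)} = \frac{N}{1190 + X}$ ($q{\left(N,X \right)} = \frac{\left(N + N\right) \frac{1}{X + 1190}}{2} = \frac{2 N \frac{1}{1190 + X}}{2} = \frac{N}{1190 + X}$)
$\sqrt{q{\left(-119,a \right)} - 4457778} = \sqrt{- \frac{119}{1190 + 5 \sqrt{14}} - 4457778} = \sqrt{-4457778 - \frac{119}{1190 + 5 \sqrt{14}}}$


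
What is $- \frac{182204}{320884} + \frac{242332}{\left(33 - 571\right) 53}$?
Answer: $- \frac{10369478293}{1143710797} \approx -9.0665$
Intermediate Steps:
$- \frac{182204}{320884} + \frac{242332}{\left(33 - 571\right) 53} = \left(-182204\right) \frac{1}{320884} + \frac{242332}{\left(-538\right) 53} = - \frac{45551}{80221} + \frac{242332}{-28514} = - \frac{45551}{80221} + 242332 \left(- \frac{1}{28514}\right) = - \frac{45551}{80221} - \frac{121166}{14257} = - \frac{10369478293}{1143710797}$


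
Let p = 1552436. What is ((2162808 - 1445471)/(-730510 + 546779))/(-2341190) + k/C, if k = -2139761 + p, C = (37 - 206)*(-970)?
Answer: -12631862474291992/3525717752968385 ≈ -3.5828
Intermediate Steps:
C = 163930 (C = -169*(-970) = 163930)
k = -587325 (k = -2139761 + 1552436 = -587325)
((2162808 - 1445471)/(-730510 + 546779))/(-2341190) + k/C = ((2162808 - 1445471)/(-730510 + 546779))/(-2341190) - 587325/163930 = (717337/(-183731))*(-1/2341190) - 587325*1/163930 = (717337*(-1/183731))*(-1/2341190) - 117465/32786 = -717337/183731*(-1/2341190) - 117465/32786 = 717337/430149179890 - 117465/32786 = -12631862474291992/3525717752968385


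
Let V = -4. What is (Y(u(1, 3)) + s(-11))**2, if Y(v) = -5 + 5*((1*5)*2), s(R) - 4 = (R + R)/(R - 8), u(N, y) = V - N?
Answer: 908209/361 ≈ 2515.8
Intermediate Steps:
u(N, y) = -4 - N
s(R) = 4 + 2*R/(-8 + R) (s(R) = 4 + (R + R)/(R - 8) = 4 + (2*R)/(-8 + R) = 4 + 2*R/(-8 + R))
Y(v) = 45 (Y(v) = -5 + 5*(5*2) = -5 + 5*10 = -5 + 50 = 45)
(Y(u(1, 3)) + s(-11))**2 = (45 + 2*(-16 + 3*(-11))/(-8 - 11))**2 = (45 + 2*(-16 - 33)/(-19))**2 = (45 + 2*(-1/19)*(-49))**2 = (45 + 98/19)**2 = (953/19)**2 = 908209/361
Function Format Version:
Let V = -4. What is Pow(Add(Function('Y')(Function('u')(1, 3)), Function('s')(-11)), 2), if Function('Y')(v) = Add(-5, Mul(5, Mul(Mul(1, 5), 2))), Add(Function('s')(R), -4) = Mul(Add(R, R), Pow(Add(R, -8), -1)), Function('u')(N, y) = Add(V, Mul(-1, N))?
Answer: Rational(908209, 361) ≈ 2515.8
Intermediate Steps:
Function('u')(N, y) = Add(-4, Mul(-1, N))
Function('s')(R) = Add(4, Mul(2, R, Pow(Add(-8, R), -1))) (Function('s')(R) = Add(4, Mul(Add(R, R), Pow(Add(R, -8), -1))) = Add(4, Mul(Mul(2, R), Pow(Add(-8, R), -1))) = Add(4, Mul(2, R, Pow(Add(-8, R), -1))))
Function('Y')(v) = 45 (Function('Y')(v) = Add(-5, Mul(5, Mul(5, 2))) = Add(-5, Mul(5, 10)) = Add(-5, 50) = 45)
Pow(Add(Function('Y')(Function('u')(1, 3)), Function('s')(-11)), 2) = Pow(Add(45, Mul(2, Pow(Add(-8, -11), -1), Add(-16, Mul(3, -11)))), 2) = Pow(Add(45, Mul(2, Pow(-19, -1), Add(-16, -33))), 2) = Pow(Add(45, Mul(2, Rational(-1, 19), -49)), 2) = Pow(Add(45, Rational(98, 19)), 2) = Pow(Rational(953, 19), 2) = Rational(908209, 361)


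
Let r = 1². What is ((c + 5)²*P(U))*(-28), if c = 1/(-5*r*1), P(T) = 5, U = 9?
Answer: -16128/5 ≈ -3225.6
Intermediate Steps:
r = 1
c = -⅕ (c = 1/(-5*1*1) = 1/(-5*1) = 1/(-5) = -⅕ ≈ -0.20000)
((c + 5)²*P(U))*(-28) = ((-⅕ + 5)²*5)*(-28) = ((24/5)²*5)*(-28) = ((576/25)*5)*(-28) = (576/5)*(-28) = -16128/5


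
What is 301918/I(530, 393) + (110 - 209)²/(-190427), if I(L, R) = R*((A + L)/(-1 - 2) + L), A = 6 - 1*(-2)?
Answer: 28071321787/13121562862 ≈ 2.1393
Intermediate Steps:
A = 8 (A = 6 + 2 = 8)
I(L, R) = R*(-8/3 + 2*L/3) (I(L, R) = R*((8 + L)/(-1 - 2) + L) = R*((8 + L)/(-3) + L) = R*((8 + L)*(-⅓) + L) = R*((-8/3 - L/3) + L) = R*(-8/3 + 2*L/3))
301918/I(530, 393) + (110 - 209)²/(-190427) = 301918/(((⅔)*393*(-4 + 530))) + (110 - 209)²/(-190427) = 301918/(((⅔)*393*526)) + (-99)²*(-1/190427) = 301918/137812 + 9801*(-1/190427) = 301918*(1/137812) - 9801/190427 = 150959/68906 - 9801/190427 = 28071321787/13121562862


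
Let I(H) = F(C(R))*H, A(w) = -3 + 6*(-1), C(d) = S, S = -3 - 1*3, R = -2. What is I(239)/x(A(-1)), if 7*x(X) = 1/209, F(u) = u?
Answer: -2097942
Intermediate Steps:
S = -6 (S = -3 - 3 = -6)
C(d) = -6
A(w) = -9 (A(w) = -3 - 6 = -9)
x(X) = 1/1463 (x(X) = (⅐)/209 = (⅐)*(1/209) = 1/1463)
I(H) = -6*H
I(239)/x(A(-1)) = (-6*239)/(1/1463) = -1434*1463 = -2097942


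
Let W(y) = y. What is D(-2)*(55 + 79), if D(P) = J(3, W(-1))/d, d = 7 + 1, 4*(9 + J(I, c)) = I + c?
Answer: -1139/8 ≈ -142.38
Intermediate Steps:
J(I, c) = -9 + I/4 + c/4 (J(I, c) = -9 + (I + c)/4 = -9 + (I/4 + c/4) = -9 + I/4 + c/4)
d = 8
D(P) = -17/16 (D(P) = (-9 + (¼)*3 + (¼)*(-1))/8 = (-9 + ¾ - ¼)*(⅛) = -17/2*⅛ = -17/16)
D(-2)*(55 + 79) = -17*(55 + 79)/16 = -17/16*134 = -1139/8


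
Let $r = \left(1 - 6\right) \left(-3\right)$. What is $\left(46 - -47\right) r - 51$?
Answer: $1344$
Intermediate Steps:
$r = 15$ ($r = \left(-5\right) \left(-3\right) = 15$)
$\left(46 - -47\right) r - 51 = \left(46 - -47\right) 15 - 51 = \left(46 + 47\right) 15 - 51 = 93 \cdot 15 - 51 = 1395 - 51 = 1344$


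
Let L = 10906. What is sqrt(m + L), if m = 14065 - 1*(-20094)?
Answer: sqrt(45065) ≈ 212.29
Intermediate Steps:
m = 34159 (m = 14065 + 20094 = 34159)
sqrt(m + L) = sqrt(34159 + 10906) = sqrt(45065)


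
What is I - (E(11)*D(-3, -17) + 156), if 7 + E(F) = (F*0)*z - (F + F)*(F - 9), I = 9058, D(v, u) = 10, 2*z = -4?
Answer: 9412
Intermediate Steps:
z = -2 (z = (½)*(-4) = -2)
E(F) = -7 - 2*F*(-9 + F) (E(F) = -7 + ((F*0)*(-2) - (F + F)*(F - 9)) = -7 + (0*(-2) - 2*F*(-9 + F)) = -7 + (0 - 2*F*(-9 + F)) = -7 - 2*F*(-9 + F))
I - (E(11)*D(-3, -17) + 156) = 9058 - ((-7 - 2*11² + 18*11)*10 + 156) = 9058 - ((-7 - 2*121 + 198)*10 + 156) = 9058 - ((-7 - 242 + 198)*10 + 156) = 9058 - (-51*10 + 156) = 9058 - (-510 + 156) = 9058 - 1*(-354) = 9058 + 354 = 9412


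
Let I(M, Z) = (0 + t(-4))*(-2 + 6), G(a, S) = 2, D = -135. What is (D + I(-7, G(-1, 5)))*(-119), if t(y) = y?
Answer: 17969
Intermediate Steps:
I(M, Z) = -16 (I(M, Z) = (0 - 4)*(-2 + 6) = -4*4 = -16)
(D + I(-7, G(-1, 5)))*(-119) = (-135 - 16)*(-119) = -151*(-119) = 17969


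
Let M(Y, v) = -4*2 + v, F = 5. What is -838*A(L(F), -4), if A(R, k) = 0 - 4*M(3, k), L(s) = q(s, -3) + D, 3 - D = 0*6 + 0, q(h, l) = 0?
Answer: -40224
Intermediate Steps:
M(Y, v) = -8 + v
D = 3 (D = 3 - (0*6 + 0) = 3 - (0 + 0) = 3 - 1*0 = 3 + 0 = 3)
L(s) = 3 (L(s) = 0 + 3 = 3)
A(R, k) = 32 - 4*k (A(R, k) = 0 - 4*(-8 + k) = 0 + (32 - 4*k) = 32 - 4*k)
-838*A(L(F), -4) = -838*(32 - 4*(-4)) = -838*(32 + 16) = -838*48 = -40224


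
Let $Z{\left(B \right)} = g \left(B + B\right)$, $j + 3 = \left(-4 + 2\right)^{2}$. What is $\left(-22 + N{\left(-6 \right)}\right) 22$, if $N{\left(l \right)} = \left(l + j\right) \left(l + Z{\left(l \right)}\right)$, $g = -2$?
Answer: $-2464$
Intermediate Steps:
$j = 1$ ($j = -3 + \left(-4 + 2\right)^{2} = -3 + \left(-2\right)^{2} = -3 + 4 = 1$)
$Z{\left(B \right)} = - 4 B$ ($Z{\left(B \right)} = - 2 \left(B + B\right) = - 2 \cdot 2 B = - 4 B$)
$N{\left(l \right)} = - 3 l \left(1 + l\right)$ ($N{\left(l \right)} = \left(l + 1\right) \left(l - 4 l\right) = \left(1 + l\right) \left(- 3 l\right) = - 3 l \left(1 + l\right)$)
$\left(-22 + N{\left(-6 \right)}\right) 22 = \left(-22 + 3 \left(-6\right) \left(-1 - -6\right)\right) 22 = \left(-22 + 3 \left(-6\right) \left(-1 + 6\right)\right) 22 = \left(-22 + 3 \left(-6\right) 5\right) 22 = \left(-22 - 90\right) 22 = \left(-112\right) 22 = -2464$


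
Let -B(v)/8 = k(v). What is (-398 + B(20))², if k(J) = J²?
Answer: 12945604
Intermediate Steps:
B(v) = -8*v²
(-398 + B(20))² = (-398 - 8*20²)² = (-398 - 8*400)² = (-398 - 3200)² = (-3598)² = 12945604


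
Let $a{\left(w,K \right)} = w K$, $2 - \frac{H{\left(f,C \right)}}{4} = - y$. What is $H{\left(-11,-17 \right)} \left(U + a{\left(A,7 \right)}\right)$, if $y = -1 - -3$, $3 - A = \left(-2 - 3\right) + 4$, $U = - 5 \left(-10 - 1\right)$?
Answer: $1328$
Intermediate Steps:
$U = 55$ ($U = \left(-5\right) \left(-11\right) = 55$)
$A = 4$ ($A = 3 - \left(\left(-2 - 3\right) + 4\right) = 3 - \left(-5 + 4\right) = 3 - -1 = 3 + 1 = 4$)
$y = 2$ ($y = -1 + 3 = 2$)
$H{\left(f,C \right)} = 16$ ($H{\left(f,C \right)} = 8 - 4 \left(\left(-1\right) 2\right) = 8 - -8 = 8 + 8 = 16$)
$a{\left(w,K \right)} = K w$
$H{\left(-11,-17 \right)} \left(U + a{\left(A,7 \right)}\right) = 16 \left(55 + 7 \cdot 4\right) = 16 \left(55 + 28\right) = 16 \cdot 83 = 1328$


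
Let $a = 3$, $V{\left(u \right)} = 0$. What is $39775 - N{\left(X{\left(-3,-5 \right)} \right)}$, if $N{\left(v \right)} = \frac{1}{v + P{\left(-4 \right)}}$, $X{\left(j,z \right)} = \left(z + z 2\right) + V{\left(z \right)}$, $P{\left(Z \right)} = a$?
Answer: $\frac{477301}{12} \approx 39775.0$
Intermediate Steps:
$P{\left(Z \right)} = 3$
$X{\left(j,z \right)} = 3 z$ ($X{\left(j,z \right)} = \left(z + z 2\right) + 0 = \left(z + 2 z\right) + 0 = 3 z + 0 = 3 z$)
$N{\left(v \right)} = \frac{1}{3 + v}$ ($N{\left(v \right)} = \frac{1}{v + 3} = \frac{1}{3 + v}$)
$39775 - N{\left(X{\left(-3,-5 \right)} \right)} = 39775 - \frac{1}{3 + 3 \left(-5\right)} = 39775 - \frac{1}{3 - 15} = 39775 - \frac{1}{-12} = 39775 - - \frac{1}{12} = 39775 + \frac{1}{12} = \frac{477301}{12}$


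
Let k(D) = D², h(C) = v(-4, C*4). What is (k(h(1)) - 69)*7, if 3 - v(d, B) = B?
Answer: -476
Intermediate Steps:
v(d, B) = 3 - B
h(C) = 3 - 4*C (h(C) = 3 - C*4 = 3 - 4*C)
(k(h(1)) - 69)*7 = ((3 - 4*1)² - 69)*7 = ((3 - 4)² - 69)*7 = ((-1)² - 69)*7 = (1 - 69)*7 = -68*7 = -476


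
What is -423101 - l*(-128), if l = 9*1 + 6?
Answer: -421181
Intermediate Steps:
l = 15 (l = 9 + 6 = 15)
-423101 - l*(-128) = -423101 - 15*(-128) = -423101 - 1*(-1920) = -423101 + 1920 = -421181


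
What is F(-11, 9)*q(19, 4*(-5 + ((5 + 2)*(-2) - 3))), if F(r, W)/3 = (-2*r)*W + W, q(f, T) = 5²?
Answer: 15525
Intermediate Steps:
q(f, T) = 25
F(r, W) = 3*W - 6*W*r (F(r, W) = 3*((-2*r)*W + W) = 3*(-2*W*r + W) = 3*(W - 2*W*r) = 3*W - 6*W*r)
F(-11, 9)*q(19, 4*(-5 + ((5 + 2)*(-2) - 3))) = (3*9*(1 - 2*(-11)))*25 = (3*9*(1 + 22))*25 = (3*9*23)*25 = 621*25 = 15525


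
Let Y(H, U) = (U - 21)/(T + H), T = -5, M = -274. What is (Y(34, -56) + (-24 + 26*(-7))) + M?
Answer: -13997/29 ≈ -482.66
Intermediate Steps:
Y(H, U) = (-21 + U)/(-5 + H) (Y(H, U) = (U - 21)/(-5 + H) = (-21 + U)/(-5 + H))
(Y(34, -56) + (-24 + 26*(-7))) + M = ((-21 - 56)/(-5 + 34) + (-24 + 26*(-7))) - 274 = (-77/29 + (-24 - 182)) - 274 = ((1/29)*(-77) - 206) - 274 = (-77/29 - 206) - 274 = -6051/29 - 274 = -13997/29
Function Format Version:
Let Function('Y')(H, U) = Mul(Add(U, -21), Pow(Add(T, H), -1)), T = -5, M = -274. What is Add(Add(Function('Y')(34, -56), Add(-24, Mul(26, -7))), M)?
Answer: Rational(-13997, 29) ≈ -482.66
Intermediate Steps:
Function('Y')(H, U) = Mul(Pow(Add(-5, H), -1), Add(-21, U)) (Function('Y')(H, U) = Mul(Add(U, -21), Pow(Add(-5, H), -1)) = Mul(Add(-21, U), Pow(Add(-5, H), -1)) = Mul(Pow(Add(-5, H), -1), Add(-21, U)))
Add(Add(Function('Y')(34, -56), Add(-24, Mul(26, -7))), M) = Add(Add(Mul(Pow(Add(-5, 34), -1), Add(-21, -56)), Add(-24, Mul(26, -7))), -274) = Add(Add(Mul(Pow(29, -1), -77), Add(-24, -182)), -274) = Add(Add(Mul(Rational(1, 29), -77), -206), -274) = Add(Add(Rational(-77, 29), -206), -274) = Add(Rational(-6051, 29), -274) = Rational(-13997, 29)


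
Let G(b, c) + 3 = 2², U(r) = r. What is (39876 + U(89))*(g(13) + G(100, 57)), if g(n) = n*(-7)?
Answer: -3596850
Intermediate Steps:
g(n) = -7*n
G(b, c) = 1 (G(b, c) = -3 + 2² = -3 + 4 = 1)
(39876 + U(89))*(g(13) + G(100, 57)) = (39876 + 89)*(-7*13 + 1) = 39965*(-91 + 1) = 39965*(-90) = -3596850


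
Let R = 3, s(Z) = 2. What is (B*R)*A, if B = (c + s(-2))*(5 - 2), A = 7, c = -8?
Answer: -378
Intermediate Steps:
B = -18 (B = (-8 + 2)*(5 - 2) = -6*3 = -18)
(B*R)*A = -18*3*7 = -54*7 = -378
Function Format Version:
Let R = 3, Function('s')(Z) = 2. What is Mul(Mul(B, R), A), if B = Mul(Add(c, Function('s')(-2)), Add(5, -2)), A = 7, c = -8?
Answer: -378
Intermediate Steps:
B = -18 (B = Mul(Add(-8, 2), Add(5, -2)) = Mul(-6, 3) = -18)
Mul(Mul(B, R), A) = Mul(Mul(-18, 3), 7) = Mul(-54, 7) = -378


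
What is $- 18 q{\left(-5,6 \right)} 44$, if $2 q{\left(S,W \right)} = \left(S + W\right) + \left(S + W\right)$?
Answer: $-792$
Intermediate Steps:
$q{\left(S,W \right)} = S + W$ ($q{\left(S,W \right)} = \frac{\left(S + W\right) + \left(S + W\right)}{2} = \frac{2 S + 2 W}{2} = S + W$)
$- 18 q{\left(-5,6 \right)} 44 = - 18 \left(-5 + 6\right) 44 = \left(-18\right) 1 \cdot 44 = \left(-18\right) 44 = -792$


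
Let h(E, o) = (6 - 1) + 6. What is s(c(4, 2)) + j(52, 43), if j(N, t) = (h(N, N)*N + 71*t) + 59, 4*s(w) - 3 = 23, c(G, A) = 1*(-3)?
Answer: 7381/2 ≈ 3690.5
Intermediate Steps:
c(G, A) = -3
h(E, o) = 11 (h(E, o) = 5 + 6 = 11)
s(w) = 13/2 (s(w) = 3/4 + (1/4)*23 = 3/4 + 23/4 = 13/2)
j(N, t) = 59 + 11*N + 71*t (j(N, t) = (11*N + 71*t) + 59 = 59 + 11*N + 71*t)
s(c(4, 2)) + j(52, 43) = 13/2 + (59 + 11*52 + 71*43) = 13/2 + (59 + 572 + 3053) = 13/2 + 3684 = 7381/2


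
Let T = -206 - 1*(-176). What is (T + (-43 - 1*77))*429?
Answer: -64350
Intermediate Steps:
T = -30 (T = -206 + 176 = -30)
(T + (-43 - 1*77))*429 = (-30 + (-43 - 1*77))*429 = (-30 + (-43 - 77))*429 = (-30 - 120)*429 = -150*429 = -64350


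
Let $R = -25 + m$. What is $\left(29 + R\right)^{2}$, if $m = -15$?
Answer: $121$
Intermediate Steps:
$R = -40$ ($R = -25 - 15 = -40$)
$\left(29 + R\right)^{2} = \left(29 - 40\right)^{2} = \left(-11\right)^{2} = 121$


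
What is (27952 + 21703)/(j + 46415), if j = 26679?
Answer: 49655/73094 ≈ 0.67933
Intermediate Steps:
(27952 + 21703)/(j + 46415) = (27952 + 21703)/(26679 + 46415) = 49655/73094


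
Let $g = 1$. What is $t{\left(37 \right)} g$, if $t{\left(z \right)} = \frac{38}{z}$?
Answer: $\frac{38}{37} \approx 1.027$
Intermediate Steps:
$t{\left(37 \right)} g = \frac{38}{37} \cdot 1 = \frac{38}{37}$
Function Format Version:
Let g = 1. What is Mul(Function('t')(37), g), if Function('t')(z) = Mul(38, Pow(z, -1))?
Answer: Rational(38, 37) ≈ 1.0270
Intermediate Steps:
Mul(Function('t')(37), g) = Mul(Mul(38, Pow(37, -1)), 1) = Mul(Mul(38, Rational(1, 37)), 1) = Mul(Rational(38, 37), 1) = Rational(38, 37)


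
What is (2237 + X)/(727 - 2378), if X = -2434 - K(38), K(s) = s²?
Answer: 1641/1651 ≈ 0.99394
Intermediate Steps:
X = -3878 (X = -2434 - 1*38² = -2434 - 1*1444 = -2434 - 1444 = -3878)
(2237 + X)/(727 - 2378) = (2237 - 3878)/(727 - 2378) = -1641/(-1651) = -1641*(-1/1651) = 1641/1651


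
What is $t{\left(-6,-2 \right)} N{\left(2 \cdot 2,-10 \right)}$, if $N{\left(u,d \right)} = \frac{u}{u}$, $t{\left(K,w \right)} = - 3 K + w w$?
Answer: $22$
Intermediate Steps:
$t{\left(K,w \right)} = w^{2} - 3 K$ ($t{\left(K,w \right)} = - 3 K + w^{2} = w^{2} - 3 K$)
$N{\left(u,d \right)} = 1$
$t{\left(-6,-2 \right)} N{\left(2 \cdot 2,-10 \right)} = \left(\left(-2\right)^{2} - -18\right) 1 = \left(4 + 18\right) 1 = 22 \cdot 1 = 22$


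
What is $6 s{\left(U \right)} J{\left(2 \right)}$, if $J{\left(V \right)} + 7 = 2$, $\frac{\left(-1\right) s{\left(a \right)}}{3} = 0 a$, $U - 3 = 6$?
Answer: $0$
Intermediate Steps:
$U = 9$ ($U = 3 + 6 = 9$)
$s{\left(a \right)} = 0$ ($s{\left(a \right)} = - 3 \cdot 0 a = \left(-3\right) 0 = 0$)
$J{\left(V \right)} = -5$ ($J{\left(V \right)} = -7 + 2 = -5$)
$6 s{\left(U \right)} J{\left(2 \right)} = 6 \cdot 0 \left(-5\right) = 0 \left(-5\right) = 0$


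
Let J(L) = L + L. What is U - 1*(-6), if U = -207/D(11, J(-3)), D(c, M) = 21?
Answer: -27/7 ≈ -3.8571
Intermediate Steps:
J(L) = 2*L
U = -69/7 (U = -207/21 = -207*1/21 = -69/7 ≈ -9.8571)
U - 1*(-6) = -69/7 - 1*(-6) = -69/7 + 6 = -27/7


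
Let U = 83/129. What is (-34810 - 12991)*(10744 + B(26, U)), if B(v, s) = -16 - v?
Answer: -511566302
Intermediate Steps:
U = 83/129 (U = 83*(1/129) = 83/129 ≈ 0.64341)
(-34810 - 12991)*(10744 + B(26, U)) = (-34810 - 12991)*(10744 + (-16 - 1*26)) = -47801*(10744 + (-16 - 26)) = -47801*(10744 - 42) = -47801*10702 = -511566302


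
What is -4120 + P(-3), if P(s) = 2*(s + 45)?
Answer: -4036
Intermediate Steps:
P(s) = 90 + 2*s (P(s) = 2*(45 + s) = 90 + 2*s)
-4120 + P(-3) = -4120 + (90 + 2*(-3)) = -4120 + (90 - 6) = -4120 + 84 = -4036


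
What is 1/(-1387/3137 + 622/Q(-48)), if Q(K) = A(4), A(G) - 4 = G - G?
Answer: 6274/972833 ≈ 0.0064492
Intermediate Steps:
A(G) = 4 (A(G) = 4 + (G - G) = 4 + 0 = 4)
Q(K) = 4
1/(-1387/3137 + 622/Q(-48)) = 1/(-1387/3137 + 622/4) = 1/(-1387*1/3137 + 622*(1/4)) = 1/(-1387/3137 + 311/2) = 1/(972833/6274) = 6274/972833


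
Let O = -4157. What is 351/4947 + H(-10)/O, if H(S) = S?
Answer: 502859/6854893 ≈ 0.073358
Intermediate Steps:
351/4947 + H(-10)/O = 351/4947 - 10/(-4157) = 351*(1/4947) - 10*(-1/4157) = 117/1649 + 10/4157 = 502859/6854893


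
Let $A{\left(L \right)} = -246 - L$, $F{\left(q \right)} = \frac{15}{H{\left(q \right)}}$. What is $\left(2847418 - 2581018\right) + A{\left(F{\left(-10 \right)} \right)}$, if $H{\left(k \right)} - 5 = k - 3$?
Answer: $\frac{2129247}{8} \approx 2.6616 \cdot 10^{5}$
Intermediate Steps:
$H{\left(k \right)} = 2 + k$ ($H{\left(k \right)} = 5 + \left(k - 3\right) = 5 + \left(-3 + k\right) = 2 + k$)
$F{\left(q \right)} = \frac{15}{2 + q}$
$\left(2847418 - 2581018\right) + A{\left(F{\left(-10 \right)} \right)} = \left(2847418 - 2581018\right) - \left(246 + \frac{15}{2 - 10}\right) = 266400 - \left(246 + \frac{15}{-8}\right) = 266400 - \left(246 + 15 \left(- \frac{1}{8}\right)\right) = 266400 - \frac{1953}{8} = \frac{2129247}{8}$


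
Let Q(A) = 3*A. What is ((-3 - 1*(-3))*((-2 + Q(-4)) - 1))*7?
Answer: 0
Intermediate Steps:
((-3 - 1*(-3))*((-2 + Q(-4)) - 1))*7 = ((-3 - 1*(-3))*((-2 + 3*(-4)) - 1))*7 = ((-3 + 3)*((-2 - 12) - 1))*7 = (0*(-14 - 1))*7 = (0*(-15))*7 = 0*7 = 0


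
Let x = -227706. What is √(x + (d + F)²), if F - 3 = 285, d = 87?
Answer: I*√87081 ≈ 295.09*I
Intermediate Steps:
F = 288 (F = 3 + 285 = 288)
√(x + (d + F)²) = √(-227706 + (87 + 288)²) = √(-227706 + 375²) = √(-227706 + 140625) = √(-87081) = I*√87081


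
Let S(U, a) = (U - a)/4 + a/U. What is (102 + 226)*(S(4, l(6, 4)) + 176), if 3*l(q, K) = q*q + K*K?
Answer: 58056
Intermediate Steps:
l(q, K) = K**2/3 + q**2/3 (l(q, K) = (q*q + K*K)/3 = (q**2 + K**2)/3 = (K**2 + q**2)/3 = K**2/3 + q**2/3)
S(U, a) = -a/4 + U/4 + a/U (S(U, a) = (U - a)*(1/4) + a/U = (-a/4 + U/4) + a/U = -a/4 + U/4 + a/U)
(102 + 226)*(S(4, l(6, 4)) + 176) = (102 + 226)*((((1/3)*4**2 + (1/3)*6**2) + (1/4)*4*(4 - ((1/3)*4**2 + (1/3)*6**2)))/4 + 176) = 328*((((1/3)*16 + (1/3)*36) + (1/4)*4*(4 - ((1/3)*16 + (1/3)*36)))/4 + 176) = 328*(((16/3 + 12) + (1/4)*4*(4 - (16/3 + 12)))/4 + 176) = 328*((52/3 + (1/4)*4*(4 - 1*52/3))/4 + 176) = 328*((52/3 + (1/4)*4*(4 - 52/3))/4 + 176) = 328*((52/3 + (1/4)*4*(-40/3))/4 + 176) = 328*((52/3 - 40/3)/4 + 176) = 328*((1/4)*4 + 176) = 328*(1 + 176) = 328*177 = 58056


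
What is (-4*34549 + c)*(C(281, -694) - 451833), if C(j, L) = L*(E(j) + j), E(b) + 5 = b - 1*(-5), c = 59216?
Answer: 66490181780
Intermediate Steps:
E(b) = b (E(b) = -5 + (b - 1*(-5)) = -5 + (b + 5) = -5 + (5 + b) = b)
C(j, L) = 2*L*j (C(j, L) = L*(j + j) = L*(2*j) = 2*L*j)
(-4*34549 + c)*(C(281, -694) - 451833) = (-4*34549 + 59216)*(2*(-694)*281 - 451833) = (-138196 + 59216)*(-390028 - 451833) = -78980*(-841861) = 66490181780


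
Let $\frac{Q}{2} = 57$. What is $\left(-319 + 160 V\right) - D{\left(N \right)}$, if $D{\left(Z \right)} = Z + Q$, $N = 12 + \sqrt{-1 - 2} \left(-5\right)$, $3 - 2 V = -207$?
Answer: $16355 + 5 i \sqrt{3} \approx 16355.0 + 8.6602 i$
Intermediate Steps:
$V = 105$ ($V = \frac{3}{2} - - \frac{207}{2} = \frac{3}{2} + \frac{207}{2} = 105$)
$Q = 114$ ($Q = 2 \cdot 57 = 114$)
$N = 12 - 5 i \sqrt{3}$ ($N = 12 + \sqrt{-3} \left(-5\right) = 12 + i \sqrt{3} \left(-5\right) = 12 - 5 i \sqrt{3} \approx 12.0 - 8.6602 i$)
$D{\left(Z \right)} = 114 + Z$ ($D{\left(Z \right)} = Z + 114 = 114 + Z$)
$\left(-319 + 160 V\right) - D{\left(N \right)} = \left(-319 + 160 \cdot 105\right) - \left(114 + \left(12 - 5 i \sqrt{3}\right)\right) = \left(-319 + 16800\right) - \left(126 - 5 i \sqrt{3}\right) = 16481 - \left(126 - 5 i \sqrt{3}\right) = 16355 + 5 i \sqrt{3}$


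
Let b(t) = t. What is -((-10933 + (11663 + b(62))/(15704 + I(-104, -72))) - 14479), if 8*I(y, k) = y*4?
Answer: 56819557/2236 ≈ 25411.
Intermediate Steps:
I(y, k) = y/2 (I(y, k) = (y*4)/8 = (4*y)/8 = y/2)
-((-10933 + (11663 + b(62))/(15704 + I(-104, -72))) - 14479) = -((-10933 + (11663 + 62)/(15704 + (½)*(-104))) - 14479) = -((-10933 + 11725/(15704 - 52)) - 14479) = -((-10933 + 11725/15652) - 14479) = -((-10933 + 11725*(1/15652)) - 14479) = -((-10933 + 1675/2236) - 14479) = -(-24444513/2236 - 14479) = -1*(-56819557/2236) = 56819557/2236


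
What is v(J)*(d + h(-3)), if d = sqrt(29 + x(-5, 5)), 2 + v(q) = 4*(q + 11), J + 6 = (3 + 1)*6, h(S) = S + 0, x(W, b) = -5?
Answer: -342 + 228*sqrt(6) ≈ 216.48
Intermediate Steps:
h(S) = S
J = 18 (J = -6 + (3 + 1)*6 = -6 + 4*6 = -6 + 24 = 18)
v(q) = 42 + 4*q (v(q) = -2 + 4*(q + 11) = -2 + 4*(11 + q) = -2 + (44 + 4*q) = 42 + 4*q)
d = 2*sqrt(6) (d = sqrt(29 - 5) = sqrt(24) = 2*sqrt(6) ≈ 4.8990)
v(J)*(d + h(-3)) = (42 + 4*18)*(2*sqrt(6) - 3) = (42 + 72)*(-3 + 2*sqrt(6)) = 114*(-3 + 2*sqrt(6)) = -342 + 228*sqrt(6)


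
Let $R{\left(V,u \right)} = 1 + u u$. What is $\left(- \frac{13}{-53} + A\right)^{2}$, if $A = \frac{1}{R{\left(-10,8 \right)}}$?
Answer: $\frac{806404}{11868025} \approx 0.067948$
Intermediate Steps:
$R{\left(V,u \right)} = 1 + u^{2}$
$A = \frac{1}{65}$ ($A = \frac{1}{1 + 8^{2}} = \frac{1}{1 + 64} = \frac{1}{65} \approx 0.015385$)
$\left(- \frac{13}{-53} + A\right)^{2} = \left(- \frac{13}{-53} + \frac{1}{65}\right)^{2} = \left(\left(-13\right) \left(- \frac{1}{53}\right) + \frac{1}{65}\right)^{2} = \left(\frac{13}{53} + \frac{1}{65}\right)^{2} = \left(\frac{898}{3445}\right)^{2} = \frac{806404}{11868025}$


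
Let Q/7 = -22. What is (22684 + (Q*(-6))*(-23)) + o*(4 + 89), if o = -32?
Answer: -1544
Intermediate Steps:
Q = -154 (Q = 7*(-22) = -154)
(22684 + (Q*(-6))*(-23)) + o*(4 + 89) = (22684 - 154*(-6)*(-23)) - 32*(4 + 89) = (22684 + 924*(-23)) - 32*93 = (22684 - 21252) - 2976 = 1432 - 2976 = -1544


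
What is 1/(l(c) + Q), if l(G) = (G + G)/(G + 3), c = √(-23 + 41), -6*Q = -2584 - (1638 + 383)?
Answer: 3086/2380817 + 8*√2/2380817 ≈ 0.0013009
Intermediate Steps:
Q = 1535/2 (Q = -(-2584 - (1638 + 383))/6 = -(-2584 - 1*2021)/6 = -(-2584 - 2021)/6 = -⅙*(-4605) = 1535/2 ≈ 767.50)
c = 3*√2 (c = √18 = 3*√2 ≈ 4.2426)
l(G) = 2*G/(3 + G) (l(G) = (2*G)/(3 + G) = 2*G/(3 + G))
1/(l(c) + Q) = 1/(2*(3*√2)/(3 + 3*√2) + 1535/2) = 1/(6*√2/(3 + 3*√2) + 1535/2) = 1/(1535/2 + 6*√2/(3 + 3*√2))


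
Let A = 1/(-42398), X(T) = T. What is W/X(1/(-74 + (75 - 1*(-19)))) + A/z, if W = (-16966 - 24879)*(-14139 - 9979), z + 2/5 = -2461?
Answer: 10532038301016281205/521792186 ≈ 2.0184e+10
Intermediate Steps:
z = -12307/5 (z = -⅖ - 2461 = -12307/5 ≈ -2461.4)
W = 1009217710 (W = -41845*(-24118) = 1009217710)
A = -1/42398 ≈ -2.3586e-5
W/X(1/(-74 + (75 - 1*(-19)))) + A/z = 1009217710/(1/(-74 + (75 - 1*(-19)))) - 1/(42398*(-12307/5)) = 1009217710/(1/(-74 + (75 + 19))) - 1/42398*(-5/12307) = 1009217710/(1/(-74 + 94)) + 5/521792186 = 1009217710/(1/20) + 5/521792186 = 1009217710*20 + 5/521792186 = 20184354200 + 5/521792186 = 10532038301016281205/521792186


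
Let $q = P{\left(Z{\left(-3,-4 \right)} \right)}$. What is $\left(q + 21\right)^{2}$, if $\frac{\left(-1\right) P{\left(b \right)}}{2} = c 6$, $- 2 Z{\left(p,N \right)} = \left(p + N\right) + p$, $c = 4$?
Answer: $729$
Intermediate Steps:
$Z{\left(p,N \right)} = - p - \frac{N}{2}$ ($Z{\left(p,N \right)} = - \frac{\left(p + N\right) + p}{2} = - \frac{\left(N + p\right) + p}{2} = - \frac{N + 2 p}{2} = - p - \frac{N}{2}$)
$P{\left(b \right)} = -48$ ($P{\left(b \right)} = - 2 \cdot 4 \cdot 6 = \left(-2\right) 24 = -48$)
$q = -48$
$\left(q + 21\right)^{2} = \left(-48 + 21\right)^{2} = \left(-27\right)^{2} = 729$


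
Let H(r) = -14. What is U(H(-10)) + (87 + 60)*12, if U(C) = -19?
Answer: 1745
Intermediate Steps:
U(H(-10)) + (87 + 60)*12 = -19 + (87 + 60)*12 = -19 + 147*12 = -19 + 1764 = 1745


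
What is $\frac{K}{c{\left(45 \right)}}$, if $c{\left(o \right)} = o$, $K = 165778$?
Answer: $\frac{165778}{45} \approx 3684.0$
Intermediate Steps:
$\frac{K}{c{\left(45 \right)}} = \frac{165778}{45}$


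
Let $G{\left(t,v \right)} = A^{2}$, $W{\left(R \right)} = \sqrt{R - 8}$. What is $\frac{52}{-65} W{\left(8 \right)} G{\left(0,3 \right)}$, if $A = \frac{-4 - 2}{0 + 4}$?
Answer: $0$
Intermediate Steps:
$W{\left(R \right)} = \sqrt{-8 + R}$
$A = - \frac{3}{2}$ ($A = - \frac{6}{4} = \left(-6\right) \frac{1}{4} = - \frac{3}{2} \approx -1.5$)
$G{\left(t,v \right)} = \frac{9}{4}$ ($G{\left(t,v \right)} = \left(- \frac{3}{2}\right)^{2} = \frac{9}{4}$)
$\frac{52}{-65} W{\left(8 \right)} G{\left(0,3 \right)} = \frac{52}{-65} \sqrt{-8 + 8} \cdot \frac{9}{4} = 52 \left(- \frac{1}{65}\right) \sqrt{0} \cdot \frac{9}{4} = \left(- \frac{4}{5}\right) 0 \cdot \frac{9}{4} = 0 \cdot \frac{9}{4} = 0$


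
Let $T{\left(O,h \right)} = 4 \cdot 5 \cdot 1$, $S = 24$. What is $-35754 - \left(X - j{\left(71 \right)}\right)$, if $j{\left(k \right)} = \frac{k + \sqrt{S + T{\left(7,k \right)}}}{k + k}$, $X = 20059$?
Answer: $- \frac{111625}{2} + \frac{\sqrt{11}}{71} \approx -55812.0$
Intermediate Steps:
$T{\left(O,h \right)} = 20$ ($T{\left(O,h \right)} = 20 \cdot 1 = 20$)
$j{\left(k \right)} = \frac{k + 2 \sqrt{11}}{2 k}$ ($j{\left(k \right)} = \frac{k + \sqrt{24 + 20}}{k + k} = \frac{k + \sqrt{44}}{2 k} = \left(k + 2 \sqrt{11}\right) \frac{1}{2 k} = \frac{k + 2 \sqrt{11}}{2 k}$)
$-35754 - \left(X - j{\left(71 \right)}\right) = -35754 - \left(20059 - \frac{\sqrt{11} + \frac{1}{2} \cdot 71}{71}\right) = -35754 - \left(20059 - \frac{\sqrt{11} + \frac{71}{2}}{71}\right) = -35754 - \left(20059 - \frac{\frac{71}{2} + \sqrt{11}}{71}\right) = -35754 - \left(20059 - \left(\frac{1}{2} + \frac{\sqrt{11}}{71}\right)\right) = -35754 - \left(\frac{40117}{2} - \frac{\sqrt{11}}{71}\right) = - \frac{111625}{2} + \frac{\sqrt{11}}{71}$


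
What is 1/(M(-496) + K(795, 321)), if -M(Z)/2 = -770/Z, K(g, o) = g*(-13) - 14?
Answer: -124/1283661 ≈ -9.6599e-5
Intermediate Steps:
K(g, o) = -14 - 13*g (K(g, o) = -13*g - 14 = -14 - 13*g)
M(Z) = 1540/Z (M(Z) = -(-1540)/Z = 1540/Z)
1/(M(-496) + K(795, 321)) = 1/(1540/(-496) + (-14 - 13*795)) = 1/(1540*(-1/496) + (-14 - 10335)) = 1/(-385/124 - 10349) = 1/(-1283661/124) = -124/1283661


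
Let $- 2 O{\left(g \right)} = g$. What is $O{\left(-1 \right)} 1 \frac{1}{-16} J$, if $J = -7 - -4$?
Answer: $\frac{3}{32} \approx 0.09375$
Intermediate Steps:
$O{\left(g \right)} = - \frac{g}{2}$
$J = -3$ ($J = -7 + 4 = -3$)
$O{\left(-1 \right)} 1 \frac{1}{-16} J = \left(- \frac{1}{2}\right) \left(-1\right) 1 \frac{1}{-16} \left(-3\right) = \frac{1 \left(- \frac{1}{16}\right)}{2} \left(-3\right) = \frac{1}{2} \left(- \frac{1}{16}\right) \left(-3\right) = \left(- \frac{1}{32}\right) \left(-3\right) = \frac{3}{32}$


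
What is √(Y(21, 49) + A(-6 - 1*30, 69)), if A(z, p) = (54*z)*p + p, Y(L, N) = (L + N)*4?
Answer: I*√133787 ≈ 365.77*I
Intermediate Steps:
Y(L, N) = 4*L + 4*N
A(z, p) = p + 54*p*z (A(z, p) = 54*p*z + p = p + 54*p*z)
√(Y(21, 49) + A(-6 - 1*30, 69)) = √((4*21 + 4*49) + 69*(1 + 54*(-6 - 1*30))) = √((84 + 196) + 69*(1 + 54*(-6 - 30))) = √(280 + 69*(1 + 54*(-36))) = √(280 + 69*(1 - 1944)) = √(280 + 69*(-1943)) = √(280 - 134067) = √(-133787) = I*√133787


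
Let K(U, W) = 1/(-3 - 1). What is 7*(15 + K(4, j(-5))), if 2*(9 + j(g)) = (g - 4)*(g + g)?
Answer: 413/4 ≈ 103.25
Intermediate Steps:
j(g) = -9 + g*(-4 + g) (j(g) = -9 + ((g - 4)*(g + g))/2 = -9 + ((-4 + g)*(2*g))/2 = -9 + (2*g*(-4 + g))/2 = -9 + g*(-4 + g))
K(U, W) = -¼ (K(U, W) = 1/(-4) = -¼)
7*(15 + K(4, j(-5))) = 7*(15 - ¼) = 7*(59/4) = 413/4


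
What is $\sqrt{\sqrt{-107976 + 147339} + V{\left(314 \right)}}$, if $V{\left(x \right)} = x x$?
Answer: $\sqrt{98596 + \sqrt{39363}} \approx 314.32$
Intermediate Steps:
$V{\left(x \right)} = x^{2}$
$\sqrt{\sqrt{-107976 + 147339} + V{\left(314 \right)}} = \sqrt{\sqrt{-107976 + 147339} + 314^{2}} = \sqrt{\sqrt{39363} + 98596} = \sqrt{98596 + \sqrt{39363}}$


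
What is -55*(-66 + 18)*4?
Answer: 10560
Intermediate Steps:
-55*(-66 + 18)*4 = -55*(-48)*4 = -(-2640)*4 = -1*(-10560) = 10560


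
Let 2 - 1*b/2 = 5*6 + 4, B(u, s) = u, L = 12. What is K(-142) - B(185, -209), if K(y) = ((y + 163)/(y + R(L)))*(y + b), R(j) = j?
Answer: -9862/65 ≈ -151.72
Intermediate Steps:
b = -64 (b = 4 - 2*(5*6 + 4) = 4 - 2*(30 + 4) = 4 - 2*34 = 4 - 68 = -64)
K(y) = (-64 + y)*(163 + y)/(12 + y) (K(y) = ((y + 163)/(y + 12))*(y - 64) = ((163 + y)/(12 + y))*(-64 + y) = (-64 + y)*(163 + y)/(12 + y))
K(-142) - B(185, -209) = (-10432 + (-142)² + 99*(-142))/(12 - 142) - 1*185 = (-10432 + 20164 - 14058)/(-130) - 185 = -1/130*(-4326) - 185 = 2163/65 - 185 = -9862/65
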